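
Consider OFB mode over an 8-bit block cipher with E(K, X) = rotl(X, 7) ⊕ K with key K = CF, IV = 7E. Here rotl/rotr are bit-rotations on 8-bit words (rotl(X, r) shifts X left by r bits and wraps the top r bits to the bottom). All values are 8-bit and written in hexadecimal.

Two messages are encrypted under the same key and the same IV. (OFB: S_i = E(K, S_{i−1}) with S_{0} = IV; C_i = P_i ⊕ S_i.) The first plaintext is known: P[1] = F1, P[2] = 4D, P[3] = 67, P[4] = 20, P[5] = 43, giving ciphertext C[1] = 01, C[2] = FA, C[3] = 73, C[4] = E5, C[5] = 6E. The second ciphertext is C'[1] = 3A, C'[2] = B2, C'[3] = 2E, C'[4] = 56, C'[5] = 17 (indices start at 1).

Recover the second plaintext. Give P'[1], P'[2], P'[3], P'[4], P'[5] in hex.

In OFB with a reused IV, both messages share the same keystream S_i, so C_i ⊕ C'_i = P_i ⊕ P'_i and thus P'_i = P_i ⊕ C_i ⊕ C'_i.
P'[1]: F1 ⊕ 01 ⊕ 3A = CA.
P'[2]: 4D ⊕ FA ⊕ B2 = 05.
P'[3]: 67 ⊕ 73 ⊕ 2E = 3A.
P'[4]: 20 ⊕ E5 ⊕ 56 = 93.
P'[5]: 43 ⊕ 6E ⊕ 17 = 3A.

P'[1] = CA, P'[2] = 05, P'[3] = 3A, P'[4] = 93, P'[5] = 3A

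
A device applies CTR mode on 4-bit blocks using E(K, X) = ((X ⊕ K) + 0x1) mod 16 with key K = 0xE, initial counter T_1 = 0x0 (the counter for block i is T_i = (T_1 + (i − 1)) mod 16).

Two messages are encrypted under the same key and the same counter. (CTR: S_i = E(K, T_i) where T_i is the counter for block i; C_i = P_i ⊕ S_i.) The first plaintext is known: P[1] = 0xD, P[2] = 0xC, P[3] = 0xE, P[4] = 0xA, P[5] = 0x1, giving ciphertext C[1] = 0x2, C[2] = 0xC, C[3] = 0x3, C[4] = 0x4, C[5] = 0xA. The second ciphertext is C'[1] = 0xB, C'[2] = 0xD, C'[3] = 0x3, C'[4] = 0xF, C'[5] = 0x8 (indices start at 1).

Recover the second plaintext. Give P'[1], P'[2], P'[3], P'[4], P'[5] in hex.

P'[1] = 0x4, P'[2] = 0xD, P'[3] = 0xE, P'[4] = 0x1, P'[5] = 0x3

In CTR with a reused counter, both messages share the same keystream S_i, so C_i ⊕ C'_i = P_i ⊕ P'_i and thus P'_i = P_i ⊕ C_i ⊕ C'_i.
P'[1]: 0xD ⊕ 0x2 ⊕ 0xB = 0x4.
P'[2]: 0xC ⊕ 0xC ⊕ 0xD = 0xD.
P'[3]: 0xE ⊕ 0x3 ⊕ 0x3 = 0xE.
P'[4]: 0xA ⊕ 0x4 ⊕ 0xF = 0x1.
P'[5]: 0x1 ⊕ 0xA ⊕ 0x8 = 0x3.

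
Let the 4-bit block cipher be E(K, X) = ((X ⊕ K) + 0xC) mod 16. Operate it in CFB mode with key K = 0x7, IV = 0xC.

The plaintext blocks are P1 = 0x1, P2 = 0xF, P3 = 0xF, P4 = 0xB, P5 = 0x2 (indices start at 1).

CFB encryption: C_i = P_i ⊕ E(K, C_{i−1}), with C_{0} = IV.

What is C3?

C1: E(K, 0xC) = 0x7; 0x1 ⊕ 0x7 = 0x6.
C2: E(K, 0x6) = 0xD; 0xF ⊕ 0xD = 0x2.
C3: E(K, 0x2) = 0x1; 0xF ⊕ 0x1 = 0xE.

C3 = 0xE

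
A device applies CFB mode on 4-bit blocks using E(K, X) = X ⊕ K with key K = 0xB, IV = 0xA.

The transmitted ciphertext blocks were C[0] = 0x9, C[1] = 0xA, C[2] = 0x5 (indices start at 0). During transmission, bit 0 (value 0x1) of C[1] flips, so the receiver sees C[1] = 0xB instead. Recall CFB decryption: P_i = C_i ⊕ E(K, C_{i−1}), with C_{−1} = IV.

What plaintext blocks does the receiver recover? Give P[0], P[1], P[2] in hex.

P[0] = 0x8, P[1] = 0x9, P[2] = 0x5

Only C[1] changed, to 0xB. In CFB, a change in C_i flips the same bit in P_i and garbles P_{i+1}. Decrypting the received ciphertext:
P[0]: E(K, 0xA) = 0x1; 0x9 ⊕ 0x1 = 0x8.
P[1]: E(K, 0x9) = 0x2; 0xB ⊕ 0x2 = 0x9.
P[2]: E(K, 0xB) = 0x0; 0x5 ⊕ 0x0 = 0x5.
Blocks that differ from the original plaintext: P[1], P[2].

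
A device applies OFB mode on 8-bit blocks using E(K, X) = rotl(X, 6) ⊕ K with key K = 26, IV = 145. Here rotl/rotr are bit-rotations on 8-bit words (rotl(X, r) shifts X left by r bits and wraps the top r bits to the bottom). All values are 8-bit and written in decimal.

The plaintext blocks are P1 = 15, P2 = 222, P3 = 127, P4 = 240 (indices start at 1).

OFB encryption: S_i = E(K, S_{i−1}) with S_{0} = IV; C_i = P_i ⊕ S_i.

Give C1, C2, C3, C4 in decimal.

C1: S = E(K, 145) = 126; 15 ⊕ 126 = 113.
C2: S = E(K, 126) = 133; 222 ⊕ 133 = 91.
C3: S = E(K, 133) = 123; 127 ⊕ 123 = 4.
C4: S = E(K, 123) = 196; 240 ⊕ 196 = 52.

C1 = 113, C2 = 91, C3 = 4, C4 = 52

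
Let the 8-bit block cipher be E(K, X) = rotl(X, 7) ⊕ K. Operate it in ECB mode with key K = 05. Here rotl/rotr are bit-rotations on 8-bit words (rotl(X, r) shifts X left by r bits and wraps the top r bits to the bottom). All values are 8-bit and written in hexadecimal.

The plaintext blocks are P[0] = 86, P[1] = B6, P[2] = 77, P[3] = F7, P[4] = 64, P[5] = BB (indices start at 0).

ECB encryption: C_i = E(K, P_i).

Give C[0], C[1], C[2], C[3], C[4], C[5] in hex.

C[0]: E(K, 86) = 46.
C[1]: E(K, B6) = 5E.
C[2]: E(K, 77) = BE.
C[3]: E(K, F7) = FE.
C[4]: E(K, 64) = 37.
C[5]: E(K, BB) = D8.

C[0] = 46, C[1] = 5E, C[2] = BE, C[3] = FE, C[4] = 37, C[5] = D8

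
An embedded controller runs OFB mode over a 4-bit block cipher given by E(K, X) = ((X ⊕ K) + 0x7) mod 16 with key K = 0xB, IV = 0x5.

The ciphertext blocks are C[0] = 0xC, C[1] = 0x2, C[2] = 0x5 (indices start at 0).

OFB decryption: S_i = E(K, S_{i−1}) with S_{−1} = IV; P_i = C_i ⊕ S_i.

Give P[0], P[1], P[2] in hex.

P[0] = 0x9, P[1] = 0x7, P[2] = 0x0

P[0]: S = E(K, 0x5) = 0x5; 0xC ⊕ 0x5 = 0x9.
P[1]: S = E(K, 0x5) = 0x5; 0x2 ⊕ 0x5 = 0x7.
P[2]: S = E(K, 0x5) = 0x5; 0x5 ⊕ 0x5 = 0x0.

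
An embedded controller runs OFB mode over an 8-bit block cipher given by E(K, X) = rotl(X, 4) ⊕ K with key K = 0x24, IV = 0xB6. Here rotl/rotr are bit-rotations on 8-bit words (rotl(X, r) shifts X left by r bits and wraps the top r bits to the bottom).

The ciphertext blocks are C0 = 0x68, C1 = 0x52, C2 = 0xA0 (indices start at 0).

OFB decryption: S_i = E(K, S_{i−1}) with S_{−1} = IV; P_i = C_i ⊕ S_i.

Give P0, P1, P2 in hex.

P0: S = E(K, 0xB6) = 0x4F; 0x68 ⊕ 0x4F = 0x27.
P1: S = E(K, 0x4F) = 0xD0; 0x52 ⊕ 0xD0 = 0x82.
P2: S = E(K, 0xD0) = 0x29; 0xA0 ⊕ 0x29 = 0x89.

P0 = 0x27, P1 = 0x82, P2 = 0x89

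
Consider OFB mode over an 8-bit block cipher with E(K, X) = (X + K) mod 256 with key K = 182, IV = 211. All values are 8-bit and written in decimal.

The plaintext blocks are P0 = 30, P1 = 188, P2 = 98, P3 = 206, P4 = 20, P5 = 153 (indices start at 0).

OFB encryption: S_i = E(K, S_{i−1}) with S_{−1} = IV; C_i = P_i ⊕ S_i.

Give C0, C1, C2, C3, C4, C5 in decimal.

C0: S = E(K, 211) = 137; 30 ⊕ 137 = 151.
C1: S = E(K, 137) = 63; 188 ⊕ 63 = 131.
C2: S = E(K, 63) = 245; 98 ⊕ 245 = 151.
C3: S = E(K, 245) = 171; 206 ⊕ 171 = 101.
C4: S = E(K, 171) = 97; 20 ⊕ 97 = 117.
C5: S = E(K, 97) = 23; 153 ⊕ 23 = 142.

C0 = 151, C1 = 131, C2 = 151, C3 = 101, C4 = 117, C5 = 142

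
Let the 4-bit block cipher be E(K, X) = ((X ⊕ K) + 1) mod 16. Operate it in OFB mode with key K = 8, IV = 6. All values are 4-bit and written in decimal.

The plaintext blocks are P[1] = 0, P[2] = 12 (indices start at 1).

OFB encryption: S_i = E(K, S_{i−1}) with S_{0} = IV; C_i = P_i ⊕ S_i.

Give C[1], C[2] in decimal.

C[1] = 15, C[2] = 4

C[1]: S = E(K, 6) = 15; 0 ⊕ 15 = 15.
C[2]: S = E(K, 15) = 8; 12 ⊕ 8 = 4.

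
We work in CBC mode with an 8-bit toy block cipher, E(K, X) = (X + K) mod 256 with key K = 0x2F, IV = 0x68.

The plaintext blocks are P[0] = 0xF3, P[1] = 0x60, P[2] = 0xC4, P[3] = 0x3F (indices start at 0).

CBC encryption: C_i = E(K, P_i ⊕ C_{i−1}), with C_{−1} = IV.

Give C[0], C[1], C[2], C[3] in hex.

C[0] = 0xCA, C[1] = 0xD9, C[2] = 0x4C, C[3] = 0xA2

C[0]: P[0] ⊕ 0x68 = 0x9B; E(K, 0x9B) = 0xCA.
C[1]: P[1] ⊕ 0xCA = 0xAA; E(K, 0xAA) = 0xD9.
C[2]: P[2] ⊕ 0xD9 = 0x1D; E(K, 0x1D) = 0x4C.
C[3]: P[3] ⊕ 0x4C = 0x73; E(K, 0x73) = 0xA2.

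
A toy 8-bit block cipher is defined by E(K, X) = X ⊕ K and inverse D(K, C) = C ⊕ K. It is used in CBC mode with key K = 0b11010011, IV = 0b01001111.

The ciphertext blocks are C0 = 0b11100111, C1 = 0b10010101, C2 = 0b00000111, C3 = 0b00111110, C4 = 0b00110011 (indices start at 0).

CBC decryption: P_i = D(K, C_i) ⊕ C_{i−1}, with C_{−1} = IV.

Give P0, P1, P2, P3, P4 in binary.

P0: D(K, 0b11100111) = 0b00110100; 0b00110100 ⊕ 0b01001111 = 0b01111011.
P1: D(K, 0b10010101) = 0b01000110; 0b01000110 ⊕ 0b11100111 = 0b10100001.
P2: D(K, 0b00000111) = 0b11010100; 0b11010100 ⊕ 0b10010101 = 0b01000001.
P3: D(K, 0b00111110) = 0b11101101; 0b11101101 ⊕ 0b00000111 = 0b11101010.
P4: D(K, 0b00110011) = 0b11100000; 0b11100000 ⊕ 0b00111110 = 0b11011110.

P0 = 0b01111011, P1 = 0b10100001, P2 = 0b01000001, P3 = 0b11101010, P4 = 0b11011110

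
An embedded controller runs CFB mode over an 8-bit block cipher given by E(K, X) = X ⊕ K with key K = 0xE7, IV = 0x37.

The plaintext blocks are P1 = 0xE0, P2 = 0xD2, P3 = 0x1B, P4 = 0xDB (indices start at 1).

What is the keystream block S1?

0xD0

CFB encryption: C_i = P_i ⊕ E(K, C_{i−1}), with C_{0} = IV.
C1: E(K, 0x37) = 0xD0; 0xE0 ⊕ 0xD0 = 0x30.
So S1 = 0xD0.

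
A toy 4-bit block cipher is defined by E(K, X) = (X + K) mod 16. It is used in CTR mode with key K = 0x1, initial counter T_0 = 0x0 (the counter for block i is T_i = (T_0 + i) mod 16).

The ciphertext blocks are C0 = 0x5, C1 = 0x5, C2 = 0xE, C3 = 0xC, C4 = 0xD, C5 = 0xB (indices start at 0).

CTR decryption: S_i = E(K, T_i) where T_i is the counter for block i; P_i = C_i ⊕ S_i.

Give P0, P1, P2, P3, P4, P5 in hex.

P0 = 0x4, P1 = 0x7, P2 = 0xD, P3 = 0x8, P4 = 0x8, P5 = 0xD

P0: T = 0x0, S = E(K, T) = 0x1; 0x5 ⊕ 0x1 = 0x4.
P1: T = 0x1, S = E(K, T) = 0x2; 0x5 ⊕ 0x2 = 0x7.
P2: T = 0x2, S = E(K, T) = 0x3; 0xE ⊕ 0x3 = 0xD.
P3: T = 0x3, S = E(K, T) = 0x4; 0xC ⊕ 0x4 = 0x8.
P4: T = 0x4, S = E(K, T) = 0x5; 0xD ⊕ 0x5 = 0x8.
P5: T = 0x5, S = E(K, T) = 0x6; 0xB ⊕ 0x6 = 0xD.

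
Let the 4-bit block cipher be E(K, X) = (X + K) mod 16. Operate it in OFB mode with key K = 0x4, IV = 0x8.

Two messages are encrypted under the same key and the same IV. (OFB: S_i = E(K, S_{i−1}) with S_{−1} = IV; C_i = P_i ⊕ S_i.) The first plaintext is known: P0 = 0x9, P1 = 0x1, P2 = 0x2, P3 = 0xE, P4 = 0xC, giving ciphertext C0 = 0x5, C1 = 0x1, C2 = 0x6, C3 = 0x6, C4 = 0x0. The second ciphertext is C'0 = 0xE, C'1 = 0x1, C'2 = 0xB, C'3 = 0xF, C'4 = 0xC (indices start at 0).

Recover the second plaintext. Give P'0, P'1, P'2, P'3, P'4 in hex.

P'0 = 0x2, P'1 = 0x1, P'2 = 0xF, P'3 = 0x7, P'4 = 0x0

In OFB with a reused IV, both messages share the same keystream S_i, so C_i ⊕ C'_i = P_i ⊕ P'_i and thus P'_i = P_i ⊕ C_i ⊕ C'_i.
P'0: 0x9 ⊕ 0x5 ⊕ 0xE = 0x2.
P'1: 0x1 ⊕ 0x1 ⊕ 0x1 = 0x1.
P'2: 0x2 ⊕ 0x6 ⊕ 0xB = 0xF.
P'3: 0xE ⊕ 0x6 ⊕ 0xF = 0x7.
P'4: 0xC ⊕ 0x0 ⊕ 0xC = 0x0.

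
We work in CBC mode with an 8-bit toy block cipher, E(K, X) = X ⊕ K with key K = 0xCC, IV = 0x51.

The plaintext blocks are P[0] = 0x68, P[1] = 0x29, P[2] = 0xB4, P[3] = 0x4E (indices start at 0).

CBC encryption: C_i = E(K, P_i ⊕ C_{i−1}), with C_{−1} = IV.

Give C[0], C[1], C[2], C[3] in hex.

C[0] = 0xF5, C[1] = 0x10, C[2] = 0x68, C[3] = 0xEA

C[0]: P[0] ⊕ 0x51 = 0x39; E(K, 0x39) = 0xF5.
C[1]: P[1] ⊕ 0xF5 = 0xDC; E(K, 0xDC) = 0x10.
C[2]: P[2] ⊕ 0x10 = 0xA4; E(K, 0xA4) = 0x68.
C[3]: P[3] ⊕ 0x68 = 0x26; E(K, 0x26) = 0xEA.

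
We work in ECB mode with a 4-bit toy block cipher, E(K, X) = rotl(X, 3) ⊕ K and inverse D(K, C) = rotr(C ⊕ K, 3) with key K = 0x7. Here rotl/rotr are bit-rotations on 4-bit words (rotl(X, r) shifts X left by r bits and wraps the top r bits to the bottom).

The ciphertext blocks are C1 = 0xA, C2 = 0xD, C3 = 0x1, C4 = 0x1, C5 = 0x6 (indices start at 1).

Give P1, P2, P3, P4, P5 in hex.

ECB decryption: P_i = D(K, C_i).
P1: D(K, 0xA) = 0xB.
P2: D(K, 0xD) = 0x5.
P3: D(K, 0x1) = 0xC.
P4: D(K, 0x1) = 0xC.
P5: D(K, 0x6) = 0x2.

P1 = 0xB, P2 = 0x5, P3 = 0xC, P4 = 0xC, P5 = 0x2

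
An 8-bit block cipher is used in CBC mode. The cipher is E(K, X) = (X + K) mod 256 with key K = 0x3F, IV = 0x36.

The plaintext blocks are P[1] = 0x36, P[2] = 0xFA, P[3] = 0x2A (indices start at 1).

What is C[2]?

C[2] = 0x04

CBC encryption: C_i = E(K, P_i ⊕ C_{i−1}), with C_{0} = IV.
C[1]: P[1] ⊕ 0x36 = 0x00; E(K, 0x00) = 0x3F.
C[2]: P[2] ⊕ 0x3F = 0xC5; E(K, 0xC5) = 0x04.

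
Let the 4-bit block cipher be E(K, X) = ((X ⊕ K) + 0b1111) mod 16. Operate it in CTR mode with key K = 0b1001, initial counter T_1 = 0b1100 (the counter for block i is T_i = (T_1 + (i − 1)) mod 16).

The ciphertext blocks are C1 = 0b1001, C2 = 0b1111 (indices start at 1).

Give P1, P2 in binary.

P1 = 0b1101, P2 = 0b1100

CTR decryption: S_i = E(K, T_i) where T_i is the counter for block i; P_i = C_i ⊕ S_i.
P1: T = 0b1100, S = E(K, T) = 0b0100; 0b1001 ⊕ 0b0100 = 0b1101.
P2: T = 0b1101, S = E(K, T) = 0b0011; 0b1111 ⊕ 0b0011 = 0b1100.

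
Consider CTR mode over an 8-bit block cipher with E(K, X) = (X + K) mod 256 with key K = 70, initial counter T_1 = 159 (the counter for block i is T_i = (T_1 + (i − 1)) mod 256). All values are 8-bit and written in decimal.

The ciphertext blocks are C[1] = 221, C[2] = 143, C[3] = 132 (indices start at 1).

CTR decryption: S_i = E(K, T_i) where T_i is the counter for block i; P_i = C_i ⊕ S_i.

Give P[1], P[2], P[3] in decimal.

P[1]: T = 159, S = E(K, T) = 229; 221 ⊕ 229 = 56.
P[2]: T = 160, S = E(K, T) = 230; 143 ⊕ 230 = 105.
P[3]: T = 161, S = E(K, T) = 231; 132 ⊕ 231 = 99.

P[1] = 56, P[2] = 105, P[3] = 99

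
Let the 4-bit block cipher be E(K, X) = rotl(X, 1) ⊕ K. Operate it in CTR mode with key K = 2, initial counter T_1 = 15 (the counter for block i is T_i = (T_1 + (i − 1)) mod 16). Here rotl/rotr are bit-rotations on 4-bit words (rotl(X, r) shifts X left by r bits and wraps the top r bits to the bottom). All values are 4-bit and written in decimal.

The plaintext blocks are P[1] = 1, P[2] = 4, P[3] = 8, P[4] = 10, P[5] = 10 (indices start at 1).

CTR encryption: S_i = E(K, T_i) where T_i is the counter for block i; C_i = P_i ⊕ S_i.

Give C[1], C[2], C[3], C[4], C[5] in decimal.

C[1] = 12, C[2] = 6, C[3] = 8, C[4] = 12, C[5] = 14

C[1]: T = 15, S = E(K, T) = 13; 1 ⊕ 13 = 12.
C[2]: T = 0, S = E(K, T) = 2; 4 ⊕ 2 = 6.
C[3]: T = 1, S = E(K, T) = 0; 8 ⊕ 0 = 8.
C[4]: T = 2, S = E(K, T) = 6; 10 ⊕ 6 = 12.
C[5]: T = 3, S = E(K, T) = 4; 10 ⊕ 4 = 14.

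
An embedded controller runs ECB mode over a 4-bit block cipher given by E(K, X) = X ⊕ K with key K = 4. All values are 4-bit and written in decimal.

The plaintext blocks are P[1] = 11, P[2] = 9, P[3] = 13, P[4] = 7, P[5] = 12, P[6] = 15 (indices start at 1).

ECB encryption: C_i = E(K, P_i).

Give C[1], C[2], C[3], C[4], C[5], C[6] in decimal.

C[1] = 15, C[2] = 13, C[3] = 9, C[4] = 3, C[5] = 8, C[6] = 11

C[1]: E(K, 11) = 15.
C[2]: E(K, 9) = 13.
C[3]: E(K, 13) = 9.
C[4]: E(K, 7) = 3.
C[5]: E(K, 12) = 8.
C[6]: E(K, 15) = 11.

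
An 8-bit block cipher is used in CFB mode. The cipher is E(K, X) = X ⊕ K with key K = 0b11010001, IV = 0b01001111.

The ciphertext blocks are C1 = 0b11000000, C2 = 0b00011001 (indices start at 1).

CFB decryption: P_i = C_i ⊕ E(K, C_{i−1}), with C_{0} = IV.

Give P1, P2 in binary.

P1: E(K, 0b01001111) = 0b10011110; 0b11000000 ⊕ 0b10011110 = 0b01011110.
P2: E(K, 0b11000000) = 0b00010001; 0b00011001 ⊕ 0b00010001 = 0b00001000.

P1 = 0b01011110, P2 = 0b00001000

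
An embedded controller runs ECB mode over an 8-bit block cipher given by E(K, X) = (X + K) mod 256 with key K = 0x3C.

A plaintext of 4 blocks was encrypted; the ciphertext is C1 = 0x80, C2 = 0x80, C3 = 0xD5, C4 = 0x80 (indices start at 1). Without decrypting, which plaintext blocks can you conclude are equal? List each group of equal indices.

P1 = P2 = P4

ECB encrypts each block independently with the same key, so equal ciphertext blocks imply equal plaintext blocks.
C1 = C2 = C4 = 0x80, so P1 = P2 = P4.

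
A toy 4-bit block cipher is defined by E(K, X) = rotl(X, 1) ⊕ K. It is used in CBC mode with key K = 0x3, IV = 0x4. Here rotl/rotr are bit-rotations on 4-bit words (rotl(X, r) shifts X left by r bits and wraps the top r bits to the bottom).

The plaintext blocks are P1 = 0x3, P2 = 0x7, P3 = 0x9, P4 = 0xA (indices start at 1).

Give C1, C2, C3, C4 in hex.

CBC encryption: C_i = E(K, P_i ⊕ C_{i−1}), with C_{0} = IV.
C1: P1 ⊕ 0x4 = 0x7; E(K, 0x7) = 0xD.
C2: P2 ⊕ 0xD = 0xA; E(K, 0xA) = 0x6.
C3: P3 ⊕ 0x6 = 0xF; E(K, 0xF) = 0xC.
C4: P4 ⊕ 0xC = 0x6; E(K, 0x6) = 0xF.

C1 = 0xD, C2 = 0x6, C3 = 0xC, C4 = 0xF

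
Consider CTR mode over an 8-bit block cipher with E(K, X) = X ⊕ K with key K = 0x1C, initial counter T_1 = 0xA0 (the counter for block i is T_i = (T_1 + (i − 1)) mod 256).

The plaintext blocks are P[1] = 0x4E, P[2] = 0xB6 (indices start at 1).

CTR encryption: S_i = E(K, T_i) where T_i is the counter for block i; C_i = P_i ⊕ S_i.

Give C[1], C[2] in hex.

C[1] = 0xF2, C[2] = 0x0B

C[1]: T = 0xA0, S = E(K, T) = 0xBC; 0x4E ⊕ 0xBC = 0xF2.
C[2]: T = 0xA1, S = E(K, T) = 0xBD; 0xB6 ⊕ 0xBD = 0x0B.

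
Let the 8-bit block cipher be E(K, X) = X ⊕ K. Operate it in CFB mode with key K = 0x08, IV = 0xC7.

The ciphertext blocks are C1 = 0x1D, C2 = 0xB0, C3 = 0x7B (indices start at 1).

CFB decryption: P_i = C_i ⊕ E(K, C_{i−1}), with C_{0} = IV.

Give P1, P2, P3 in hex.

P1 = 0xD2, P2 = 0xA5, P3 = 0xC3

P1: E(K, 0xC7) = 0xCF; 0x1D ⊕ 0xCF = 0xD2.
P2: E(K, 0x1D) = 0x15; 0xB0 ⊕ 0x15 = 0xA5.
P3: E(K, 0xB0) = 0xB8; 0x7B ⊕ 0xB8 = 0xC3.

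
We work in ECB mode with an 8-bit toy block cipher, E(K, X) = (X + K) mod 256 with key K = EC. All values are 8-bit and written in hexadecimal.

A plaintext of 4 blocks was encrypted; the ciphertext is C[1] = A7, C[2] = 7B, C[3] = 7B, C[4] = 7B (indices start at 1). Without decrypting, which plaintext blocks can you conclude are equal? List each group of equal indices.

P[2] = P[3] = P[4]

ECB encrypts each block independently with the same key, so equal ciphertext blocks imply equal plaintext blocks.
C[2] = C[3] = C[4] = 7B, so P[2] = P[3] = P[4].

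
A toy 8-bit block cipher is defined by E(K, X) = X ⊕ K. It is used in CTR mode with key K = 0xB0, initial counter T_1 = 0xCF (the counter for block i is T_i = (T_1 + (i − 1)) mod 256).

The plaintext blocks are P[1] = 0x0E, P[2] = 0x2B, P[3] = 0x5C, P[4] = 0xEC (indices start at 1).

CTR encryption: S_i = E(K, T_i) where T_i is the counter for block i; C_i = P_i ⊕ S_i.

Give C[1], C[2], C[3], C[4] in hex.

C[1] = 0x71, C[2] = 0x4B, C[3] = 0x3D, C[4] = 0x8E

C[1]: T = 0xCF, S = E(K, T) = 0x7F; 0x0E ⊕ 0x7F = 0x71.
C[2]: T = 0xD0, S = E(K, T) = 0x60; 0x2B ⊕ 0x60 = 0x4B.
C[3]: T = 0xD1, S = E(K, T) = 0x61; 0x5C ⊕ 0x61 = 0x3D.
C[4]: T = 0xD2, S = E(K, T) = 0x62; 0xEC ⊕ 0x62 = 0x8E.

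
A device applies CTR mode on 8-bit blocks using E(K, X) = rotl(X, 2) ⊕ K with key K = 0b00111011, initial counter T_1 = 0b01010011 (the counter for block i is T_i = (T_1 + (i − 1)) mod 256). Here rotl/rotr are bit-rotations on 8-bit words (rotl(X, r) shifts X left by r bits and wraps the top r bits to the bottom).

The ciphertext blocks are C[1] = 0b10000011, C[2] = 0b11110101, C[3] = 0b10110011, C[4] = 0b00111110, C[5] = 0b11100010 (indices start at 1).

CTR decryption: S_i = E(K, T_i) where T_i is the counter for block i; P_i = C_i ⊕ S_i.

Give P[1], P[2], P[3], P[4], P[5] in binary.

P[1] = 0b11110101, P[2] = 0b10011111, P[3] = 0b11011101, P[4] = 0b01011100, P[5] = 0b10000100

P[1]: T = 0b01010011, S = E(K, T) = 0b01110110; 0b10000011 ⊕ 0b01110110 = 0b11110101.
P[2]: T = 0b01010100, S = E(K, T) = 0b01101010; 0b11110101 ⊕ 0b01101010 = 0b10011111.
P[3]: T = 0b01010101, S = E(K, T) = 0b01101110; 0b10110011 ⊕ 0b01101110 = 0b11011101.
P[4]: T = 0b01010110, S = E(K, T) = 0b01100010; 0b00111110 ⊕ 0b01100010 = 0b01011100.
P[5]: T = 0b01010111, S = E(K, T) = 0b01100110; 0b11100010 ⊕ 0b01100110 = 0b10000100.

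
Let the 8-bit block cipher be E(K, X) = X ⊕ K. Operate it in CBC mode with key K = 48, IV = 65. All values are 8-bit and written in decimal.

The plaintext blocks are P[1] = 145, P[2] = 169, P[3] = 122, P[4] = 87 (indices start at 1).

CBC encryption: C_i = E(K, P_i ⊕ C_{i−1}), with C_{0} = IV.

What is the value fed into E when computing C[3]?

3

C[1]: P[1] ⊕ 65 = 208; E(K, 208) = 224.
C[2]: P[2] ⊕ 224 = 73; E(K, 73) = 121.
C[3]: P[3] ⊕ 121 = 3; E(K, 3) = 51.
So the input to E for block [3] is 3.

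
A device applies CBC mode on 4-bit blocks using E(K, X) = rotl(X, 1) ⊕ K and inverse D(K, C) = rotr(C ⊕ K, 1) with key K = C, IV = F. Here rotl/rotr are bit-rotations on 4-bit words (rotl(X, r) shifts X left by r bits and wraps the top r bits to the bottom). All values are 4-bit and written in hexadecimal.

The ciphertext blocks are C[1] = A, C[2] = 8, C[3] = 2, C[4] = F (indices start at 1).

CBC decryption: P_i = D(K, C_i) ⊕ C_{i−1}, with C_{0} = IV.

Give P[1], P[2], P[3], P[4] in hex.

P[1]: D(K, A) = 3; 3 ⊕ F = C.
P[2]: D(K, 8) = 2; 2 ⊕ A = 8.
P[3]: D(K, 2) = 7; 7 ⊕ 8 = F.
P[4]: D(K, F) = 9; 9 ⊕ 2 = B.

P[1] = C, P[2] = 8, P[3] = F, P[4] = B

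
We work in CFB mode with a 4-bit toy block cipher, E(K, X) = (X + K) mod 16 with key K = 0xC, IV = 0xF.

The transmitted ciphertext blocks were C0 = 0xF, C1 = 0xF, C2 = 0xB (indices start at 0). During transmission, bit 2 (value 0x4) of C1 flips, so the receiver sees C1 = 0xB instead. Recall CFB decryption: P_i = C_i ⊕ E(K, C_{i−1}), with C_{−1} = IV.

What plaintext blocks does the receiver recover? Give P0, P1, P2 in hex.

P0 = 0x4, P1 = 0x0, P2 = 0xC

Only C1 changed, to 0xB. In CFB, a change in C_i flips the same bit in P_i and garbles P_{i+1}. Decrypting the received ciphertext:
P0: E(K, 0xF) = 0xB; 0xF ⊕ 0xB = 0x4.
P1: E(K, 0xF) = 0xB; 0xB ⊕ 0xB = 0x0.
P2: E(K, 0xB) = 0x7; 0xB ⊕ 0x7 = 0xC.
Blocks that differ from the original plaintext: P1, P2.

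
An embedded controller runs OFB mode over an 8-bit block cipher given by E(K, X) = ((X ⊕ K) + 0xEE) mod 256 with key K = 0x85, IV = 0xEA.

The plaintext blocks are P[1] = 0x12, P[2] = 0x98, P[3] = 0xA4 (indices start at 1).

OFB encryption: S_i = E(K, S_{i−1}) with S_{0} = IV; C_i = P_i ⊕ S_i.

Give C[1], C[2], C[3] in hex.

C[1]: S = E(K, 0xEA) = 0x5D; 0x12 ⊕ 0x5D = 0x4F.
C[2]: S = E(K, 0x5D) = 0xC6; 0x98 ⊕ 0xC6 = 0x5E.
C[3]: S = E(K, 0xC6) = 0x31; 0xA4 ⊕ 0x31 = 0x95.

C[1] = 0x4F, C[2] = 0x5E, C[3] = 0x95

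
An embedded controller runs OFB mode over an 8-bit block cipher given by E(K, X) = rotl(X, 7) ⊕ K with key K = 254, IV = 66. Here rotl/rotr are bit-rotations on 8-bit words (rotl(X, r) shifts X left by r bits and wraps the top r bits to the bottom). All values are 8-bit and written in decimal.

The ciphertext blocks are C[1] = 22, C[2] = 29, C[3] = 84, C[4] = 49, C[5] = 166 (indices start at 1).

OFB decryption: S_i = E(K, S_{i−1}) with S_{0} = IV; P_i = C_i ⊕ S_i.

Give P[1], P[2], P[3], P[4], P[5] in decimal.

P[1] = 201, P[2] = 12, P[3] = 34, P[4] = 244, P[5] = 186

P[1]: S = E(K, 66) = 223; 22 ⊕ 223 = 201.
P[2]: S = E(K, 223) = 17; 29 ⊕ 17 = 12.
P[3]: S = E(K, 17) = 118; 84 ⊕ 118 = 34.
P[4]: S = E(K, 118) = 197; 49 ⊕ 197 = 244.
P[5]: S = E(K, 197) = 28; 166 ⊕ 28 = 186.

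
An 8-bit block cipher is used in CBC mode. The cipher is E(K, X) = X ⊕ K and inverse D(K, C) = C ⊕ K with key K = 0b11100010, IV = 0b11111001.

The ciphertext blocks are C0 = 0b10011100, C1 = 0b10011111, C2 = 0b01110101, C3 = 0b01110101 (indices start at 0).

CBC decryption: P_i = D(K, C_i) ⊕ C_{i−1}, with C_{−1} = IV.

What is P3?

P3: D(K, 0b01110101) = 0b10010111; 0b10010111 ⊕ 0b01110101 = 0b11100010.

P3 = 0b11100010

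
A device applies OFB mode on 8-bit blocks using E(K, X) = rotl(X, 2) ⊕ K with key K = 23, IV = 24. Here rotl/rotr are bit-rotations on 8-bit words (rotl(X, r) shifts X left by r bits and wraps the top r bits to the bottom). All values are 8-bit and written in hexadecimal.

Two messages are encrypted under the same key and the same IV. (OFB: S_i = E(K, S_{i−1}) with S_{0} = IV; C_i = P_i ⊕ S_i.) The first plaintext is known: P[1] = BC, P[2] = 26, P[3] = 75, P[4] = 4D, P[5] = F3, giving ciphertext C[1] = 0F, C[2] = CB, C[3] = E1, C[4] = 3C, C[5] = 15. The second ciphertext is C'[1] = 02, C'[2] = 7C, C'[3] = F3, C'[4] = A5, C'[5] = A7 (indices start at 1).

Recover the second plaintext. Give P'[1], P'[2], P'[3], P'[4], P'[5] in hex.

In OFB with a reused IV, both messages share the same keystream S_i, so C_i ⊕ C'_i = P_i ⊕ P'_i and thus P'_i = P_i ⊕ C_i ⊕ C'_i.
P'[1]: BC ⊕ 0F ⊕ 02 = B1.
P'[2]: 26 ⊕ CB ⊕ 7C = 91.
P'[3]: 75 ⊕ E1 ⊕ F3 = 67.
P'[4]: 4D ⊕ 3C ⊕ A5 = D4.
P'[5]: F3 ⊕ 15 ⊕ A7 = 41.

P'[1] = B1, P'[2] = 91, P'[3] = 67, P'[4] = D4, P'[5] = 41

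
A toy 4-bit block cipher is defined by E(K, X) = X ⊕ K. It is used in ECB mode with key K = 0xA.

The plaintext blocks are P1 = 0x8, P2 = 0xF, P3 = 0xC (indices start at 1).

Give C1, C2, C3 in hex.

ECB encryption: C_i = E(K, P_i).
C1: E(K, 0x8) = 0x2.
C2: E(K, 0xF) = 0x5.
C3: E(K, 0xC) = 0x6.

C1 = 0x2, C2 = 0x5, C3 = 0x6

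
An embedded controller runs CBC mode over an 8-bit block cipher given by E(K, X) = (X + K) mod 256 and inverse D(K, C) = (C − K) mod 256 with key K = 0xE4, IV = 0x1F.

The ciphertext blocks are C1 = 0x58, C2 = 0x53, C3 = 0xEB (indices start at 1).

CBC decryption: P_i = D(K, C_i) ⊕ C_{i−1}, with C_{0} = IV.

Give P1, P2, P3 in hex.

P1 = 0x6B, P2 = 0x37, P3 = 0x54

P1: D(K, 0x58) = 0x74; 0x74 ⊕ 0x1F = 0x6B.
P2: D(K, 0x53) = 0x6F; 0x6F ⊕ 0x58 = 0x37.
P3: D(K, 0xEB) = 0x07; 0x07 ⊕ 0x53 = 0x54.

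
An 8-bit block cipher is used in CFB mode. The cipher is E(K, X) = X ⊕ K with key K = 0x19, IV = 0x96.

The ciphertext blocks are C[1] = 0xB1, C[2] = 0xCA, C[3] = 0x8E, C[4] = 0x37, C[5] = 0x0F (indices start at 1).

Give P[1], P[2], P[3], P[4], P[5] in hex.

P[1] = 0x3E, P[2] = 0x62, P[3] = 0x5D, P[4] = 0xA0, P[5] = 0x21

CFB decryption: P_i = C_i ⊕ E(K, C_{i−1}), with C_{0} = IV.
P[1]: E(K, 0x96) = 0x8F; 0xB1 ⊕ 0x8F = 0x3E.
P[2]: E(K, 0xB1) = 0xA8; 0xCA ⊕ 0xA8 = 0x62.
P[3]: E(K, 0xCA) = 0xD3; 0x8E ⊕ 0xD3 = 0x5D.
P[4]: E(K, 0x8E) = 0x97; 0x37 ⊕ 0x97 = 0xA0.
P[5]: E(K, 0x37) = 0x2E; 0x0F ⊕ 0x2E = 0x21.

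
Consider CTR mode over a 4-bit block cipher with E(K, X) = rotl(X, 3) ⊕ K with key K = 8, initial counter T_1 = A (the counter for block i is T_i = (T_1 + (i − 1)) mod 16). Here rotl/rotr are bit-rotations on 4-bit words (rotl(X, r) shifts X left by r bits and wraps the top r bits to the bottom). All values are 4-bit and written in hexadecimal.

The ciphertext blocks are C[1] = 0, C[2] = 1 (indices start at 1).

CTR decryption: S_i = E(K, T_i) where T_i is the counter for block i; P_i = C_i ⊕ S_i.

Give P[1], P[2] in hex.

P[1]: T = A, S = E(K, T) = D; 0 ⊕ D = D.
P[2]: T = B, S = E(K, T) = 5; 1 ⊕ 5 = 4.

P[1] = D, P[2] = 4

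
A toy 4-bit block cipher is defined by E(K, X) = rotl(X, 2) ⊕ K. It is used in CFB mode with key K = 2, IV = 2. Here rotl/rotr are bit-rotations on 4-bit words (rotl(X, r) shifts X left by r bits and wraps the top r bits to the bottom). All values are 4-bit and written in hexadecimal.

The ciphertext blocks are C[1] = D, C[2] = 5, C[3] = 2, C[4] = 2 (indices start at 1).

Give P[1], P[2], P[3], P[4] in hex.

CFB decryption: P_i = C_i ⊕ E(K, C_{i−1}), with C_{0} = IV.
P[1]: E(K, 2) = A; D ⊕ A = 7.
P[2]: E(K, D) = 5; 5 ⊕ 5 = 0.
P[3]: E(K, 5) = 7; 2 ⊕ 7 = 5.
P[4]: E(K, 2) = A; 2 ⊕ A = 8.

P[1] = 7, P[2] = 0, P[3] = 5, P[4] = 8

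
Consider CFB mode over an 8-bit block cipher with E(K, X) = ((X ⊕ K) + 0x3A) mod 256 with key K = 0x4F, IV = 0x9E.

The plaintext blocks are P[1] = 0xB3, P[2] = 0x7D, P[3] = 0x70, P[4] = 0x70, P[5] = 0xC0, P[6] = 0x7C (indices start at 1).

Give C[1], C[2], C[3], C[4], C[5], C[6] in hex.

CFB encryption: C_i = P_i ⊕ E(K, C_{i−1}), with C_{0} = IV.
C[1]: E(K, 0x9E) = 0x0B; 0xB3 ⊕ 0x0B = 0xB8.
C[2]: E(K, 0xB8) = 0x31; 0x7D ⊕ 0x31 = 0x4C.
C[3]: E(K, 0x4C) = 0x3D; 0x70 ⊕ 0x3D = 0x4D.
C[4]: E(K, 0x4D) = 0x3C; 0x70 ⊕ 0x3C = 0x4C.
C[5]: E(K, 0x4C) = 0x3D; 0xC0 ⊕ 0x3D = 0xFD.
C[6]: E(K, 0xFD) = 0xEC; 0x7C ⊕ 0xEC = 0x90.

C[1] = 0xB8, C[2] = 0x4C, C[3] = 0x4D, C[4] = 0x4C, C[5] = 0xFD, C[6] = 0x90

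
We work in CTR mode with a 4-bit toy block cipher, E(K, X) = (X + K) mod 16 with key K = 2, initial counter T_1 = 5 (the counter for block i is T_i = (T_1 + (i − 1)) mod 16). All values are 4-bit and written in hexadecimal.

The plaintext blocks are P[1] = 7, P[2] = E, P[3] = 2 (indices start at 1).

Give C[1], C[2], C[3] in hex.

C[1] = 0, C[2] = 6, C[3] = B

CTR encryption: S_i = E(K, T_i) where T_i is the counter for block i; C_i = P_i ⊕ S_i.
C[1]: T = 5, S = E(K, T) = 7; 7 ⊕ 7 = 0.
C[2]: T = 6, S = E(K, T) = 8; E ⊕ 8 = 6.
C[3]: T = 7, S = E(K, T) = 9; 2 ⊕ 9 = B.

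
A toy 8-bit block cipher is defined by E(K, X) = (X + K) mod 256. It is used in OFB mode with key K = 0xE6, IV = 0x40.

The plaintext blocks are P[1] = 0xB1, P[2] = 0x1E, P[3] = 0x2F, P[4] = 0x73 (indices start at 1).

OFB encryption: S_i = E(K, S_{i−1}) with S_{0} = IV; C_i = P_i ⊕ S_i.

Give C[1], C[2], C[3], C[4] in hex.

C[1]: S = E(K, 0x40) = 0x26; 0xB1 ⊕ 0x26 = 0x97.
C[2]: S = E(K, 0x26) = 0x0C; 0x1E ⊕ 0x0C = 0x12.
C[3]: S = E(K, 0x0C) = 0xF2; 0x2F ⊕ 0xF2 = 0xDD.
C[4]: S = E(K, 0xF2) = 0xD8; 0x73 ⊕ 0xD8 = 0xAB.

C[1] = 0x97, C[2] = 0x12, C[3] = 0xDD, C[4] = 0xAB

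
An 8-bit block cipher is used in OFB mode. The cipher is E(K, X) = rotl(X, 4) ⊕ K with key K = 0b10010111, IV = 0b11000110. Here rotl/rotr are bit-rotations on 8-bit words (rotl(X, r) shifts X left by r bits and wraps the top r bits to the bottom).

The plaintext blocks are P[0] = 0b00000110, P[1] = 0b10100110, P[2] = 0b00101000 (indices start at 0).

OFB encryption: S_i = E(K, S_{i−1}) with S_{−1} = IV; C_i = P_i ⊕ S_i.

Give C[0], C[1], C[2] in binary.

C[0]: S = E(K, 0b11000110) = 0b11111011; 0b00000110 ⊕ 0b11111011 = 0b11111101.
C[1]: S = E(K, 0b11111011) = 0b00101000; 0b10100110 ⊕ 0b00101000 = 0b10001110.
C[2]: S = E(K, 0b00101000) = 0b00010101; 0b00101000 ⊕ 0b00010101 = 0b00111101.

C[0] = 0b11111101, C[1] = 0b10001110, C[2] = 0b00111101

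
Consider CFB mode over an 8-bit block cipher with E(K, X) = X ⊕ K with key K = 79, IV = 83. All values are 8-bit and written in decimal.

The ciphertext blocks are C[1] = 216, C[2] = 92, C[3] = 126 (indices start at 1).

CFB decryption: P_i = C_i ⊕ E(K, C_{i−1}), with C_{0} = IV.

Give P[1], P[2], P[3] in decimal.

P[1]: E(K, 83) = 28; 216 ⊕ 28 = 196.
P[2]: E(K, 216) = 151; 92 ⊕ 151 = 203.
P[3]: E(K, 92) = 19; 126 ⊕ 19 = 109.

P[1] = 196, P[2] = 203, P[3] = 109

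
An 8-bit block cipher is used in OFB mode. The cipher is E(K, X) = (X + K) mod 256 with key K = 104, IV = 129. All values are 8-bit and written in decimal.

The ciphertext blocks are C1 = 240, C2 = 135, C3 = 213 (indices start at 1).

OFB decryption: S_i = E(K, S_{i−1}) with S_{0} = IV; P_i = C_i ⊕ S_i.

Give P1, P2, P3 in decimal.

P1 = 25, P2 = 214, P3 = 108

P1: S = E(K, 129) = 233; 240 ⊕ 233 = 25.
P2: S = E(K, 233) = 81; 135 ⊕ 81 = 214.
P3: S = E(K, 81) = 185; 213 ⊕ 185 = 108.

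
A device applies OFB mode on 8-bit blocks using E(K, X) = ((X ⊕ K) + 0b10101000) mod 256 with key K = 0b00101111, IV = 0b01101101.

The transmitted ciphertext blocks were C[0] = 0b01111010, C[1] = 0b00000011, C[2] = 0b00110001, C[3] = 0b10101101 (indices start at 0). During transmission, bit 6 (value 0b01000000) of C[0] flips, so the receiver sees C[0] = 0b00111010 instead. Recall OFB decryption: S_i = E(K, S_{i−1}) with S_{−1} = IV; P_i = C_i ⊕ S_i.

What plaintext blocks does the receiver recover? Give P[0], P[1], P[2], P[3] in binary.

Only C[0] changed, to 0b00111010. In OFB, a change in C_i flips the same bit in P_i only; the keystream is unaffected. Decrypting the received ciphertext:
P[0]: S = E(K, 0b01101101) = 0b11101010; 0b00111010 ⊕ 0b11101010 = 0b11010000.
P[1]: S = E(K, 0b11101010) = 0b01101101; 0b00000011 ⊕ 0b01101101 = 0b01101110.
P[2]: S = E(K, 0b01101101) = 0b11101010; 0b00110001 ⊕ 0b11101010 = 0b11011011.
P[3]: S = E(K, 0b11101010) = 0b01101101; 0b10101101 ⊕ 0b01101101 = 0b11000000.
Blocks that differ from the original plaintext: P[0].

P[0] = 0b11010000, P[1] = 0b01101110, P[2] = 0b11011011, P[3] = 0b11000000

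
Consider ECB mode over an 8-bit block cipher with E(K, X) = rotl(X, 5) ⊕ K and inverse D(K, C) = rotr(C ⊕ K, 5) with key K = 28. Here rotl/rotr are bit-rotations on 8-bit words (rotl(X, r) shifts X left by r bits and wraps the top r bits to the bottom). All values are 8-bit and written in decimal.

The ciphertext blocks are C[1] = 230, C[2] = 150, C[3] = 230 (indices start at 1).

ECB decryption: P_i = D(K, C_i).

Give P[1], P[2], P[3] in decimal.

P[1]: D(K, 230) = 215.
P[2]: D(K, 150) = 84.
P[3]: D(K, 230) = 215.

P[1] = 215, P[2] = 84, P[3] = 215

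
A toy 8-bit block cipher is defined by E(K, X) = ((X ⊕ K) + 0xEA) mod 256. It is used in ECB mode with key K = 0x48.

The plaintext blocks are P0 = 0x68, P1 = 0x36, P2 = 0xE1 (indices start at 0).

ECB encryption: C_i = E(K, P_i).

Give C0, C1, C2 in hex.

C0: E(K, 0x68) = 0x0A.
C1: E(K, 0x36) = 0x68.
C2: E(K, 0xE1) = 0x93.

C0 = 0x0A, C1 = 0x68, C2 = 0x93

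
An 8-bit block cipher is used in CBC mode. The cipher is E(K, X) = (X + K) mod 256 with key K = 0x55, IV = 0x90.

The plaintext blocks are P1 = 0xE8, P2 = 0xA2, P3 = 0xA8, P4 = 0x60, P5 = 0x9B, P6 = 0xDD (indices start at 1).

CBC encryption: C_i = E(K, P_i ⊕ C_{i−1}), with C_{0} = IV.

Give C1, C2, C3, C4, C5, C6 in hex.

C1: P1 ⊕ 0x90 = 0x78; E(K, 0x78) = 0xCD.
C2: P2 ⊕ 0xCD = 0x6F; E(K, 0x6F) = 0xC4.
C3: P3 ⊕ 0xC4 = 0x6C; E(K, 0x6C) = 0xC1.
C4: P4 ⊕ 0xC1 = 0xA1; E(K, 0xA1) = 0xF6.
C5: P5 ⊕ 0xF6 = 0x6D; E(K, 0x6D) = 0xC2.
C6: P6 ⊕ 0xC2 = 0x1F; E(K, 0x1F) = 0x74.

C1 = 0xCD, C2 = 0xC4, C3 = 0xC1, C4 = 0xF6, C5 = 0xC2, C6 = 0x74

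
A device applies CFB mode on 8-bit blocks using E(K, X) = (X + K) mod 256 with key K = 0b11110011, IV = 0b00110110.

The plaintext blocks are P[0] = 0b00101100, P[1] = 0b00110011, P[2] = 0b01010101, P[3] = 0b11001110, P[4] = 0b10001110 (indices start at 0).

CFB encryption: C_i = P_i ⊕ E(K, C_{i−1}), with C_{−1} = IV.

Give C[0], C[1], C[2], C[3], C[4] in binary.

C[0] = 0b00000101, C[1] = 0b11001011, C[2] = 0b11101011, C[3] = 0b00010000, C[4] = 0b10001101

C[0]: E(K, 0b00110110) = 0b00101001; 0b00101100 ⊕ 0b00101001 = 0b00000101.
C[1]: E(K, 0b00000101) = 0b11111000; 0b00110011 ⊕ 0b11111000 = 0b11001011.
C[2]: E(K, 0b11001011) = 0b10111110; 0b01010101 ⊕ 0b10111110 = 0b11101011.
C[3]: E(K, 0b11101011) = 0b11011110; 0b11001110 ⊕ 0b11011110 = 0b00010000.
C[4]: E(K, 0b00010000) = 0b00000011; 0b10001110 ⊕ 0b00000011 = 0b10001101.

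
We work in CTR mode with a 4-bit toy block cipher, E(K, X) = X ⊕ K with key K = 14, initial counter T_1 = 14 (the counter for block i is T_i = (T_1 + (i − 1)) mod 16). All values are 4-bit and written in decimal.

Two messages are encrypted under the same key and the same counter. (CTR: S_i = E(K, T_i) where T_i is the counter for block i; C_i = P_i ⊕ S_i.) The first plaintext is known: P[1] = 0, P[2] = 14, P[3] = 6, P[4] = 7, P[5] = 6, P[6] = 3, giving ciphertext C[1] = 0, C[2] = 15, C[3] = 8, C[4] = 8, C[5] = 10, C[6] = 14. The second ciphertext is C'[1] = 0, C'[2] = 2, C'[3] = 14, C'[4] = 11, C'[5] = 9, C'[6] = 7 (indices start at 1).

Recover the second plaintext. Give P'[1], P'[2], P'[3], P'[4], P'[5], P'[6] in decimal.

In CTR with a reused counter, both messages share the same keystream S_i, so C_i ⊕ C'_i = P_i ⊕ P'_i and thus P'_i = P_i ⊕ C_i ⊕ C'_i.
P'[1]: 0 ⊕ 0 ⊕ 0 = 0.
P'[2]: 14 ⊕ 15 ⊕ 2 = 3.
P'[3]: 6 ⊕ 8 ⊕ 14 = 0.
P'[4]: 7 ⊕ 8 ⊕ 11 = 4.
P'[5]: 6 ⊕ 10 ⊕ 9 = 5.
P'[6]: 3 ⊕ 14 ⊕ 7 = 10.

P'[1] = 0, P'[2] = 3, P'[3] = 0, P'[4] = 4, P'[5] = 5, P'[6] = 10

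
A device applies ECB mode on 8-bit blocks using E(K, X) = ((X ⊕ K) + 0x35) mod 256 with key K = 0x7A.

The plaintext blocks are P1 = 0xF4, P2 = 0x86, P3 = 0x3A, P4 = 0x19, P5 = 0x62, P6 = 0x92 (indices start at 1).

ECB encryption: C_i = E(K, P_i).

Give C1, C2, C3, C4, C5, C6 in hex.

C1 = 0xC3, C2 = 0x31, C3 = 0x75, C4 = 0x98, C5 = 0x4D, C6 = 0x1D

C1: E(K, 0xF4) = 0xC3.
C2: E(K, 0x86) = 0x31.
C3: E(K, 0x3A) = 0x75.
C4: E(K, 0x19) = 0x98.
C5: E(K, 0x62) = 0x4D.
C6: E(K, 0x92) = 0x1D.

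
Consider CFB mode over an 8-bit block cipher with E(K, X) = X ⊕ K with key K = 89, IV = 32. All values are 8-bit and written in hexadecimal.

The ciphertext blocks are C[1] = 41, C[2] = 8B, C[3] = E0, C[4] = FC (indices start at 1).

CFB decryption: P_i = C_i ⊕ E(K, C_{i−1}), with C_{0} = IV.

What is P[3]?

P[3]: E(K, 8B) = 02; E0 ⊕ 02 = E2.

P[3] = E2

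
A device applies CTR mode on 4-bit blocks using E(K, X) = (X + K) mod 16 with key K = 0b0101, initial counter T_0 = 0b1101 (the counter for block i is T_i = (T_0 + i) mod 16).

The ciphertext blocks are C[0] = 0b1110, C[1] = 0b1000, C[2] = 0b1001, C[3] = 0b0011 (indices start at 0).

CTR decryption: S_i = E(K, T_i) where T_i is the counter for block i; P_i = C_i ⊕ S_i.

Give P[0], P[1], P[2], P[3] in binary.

P[0]: T = 0b1101, S = E(K, T) = 0b0010; 0b1110 ⊕ 0b0010 = 0b1100.
P[1]: T = 0b1110, S = E(K, T) = 0b0011; 0b1000 ⊕ 0b0011 = 0b1011.
P[2]: T = 0b1111, S = E(K, T) = 0b0100; 0b1001 ⊕ 0b0100 = 0b1101.
P[3]: T = 0b0000, S = E(K, T) = 0b0101; 0b0011 ⊕ 0b0101 = 0b0110.

P[0] = 0b1100, P[1] = 0b1011, P[2] = 0b1101, P[3] = 0b0110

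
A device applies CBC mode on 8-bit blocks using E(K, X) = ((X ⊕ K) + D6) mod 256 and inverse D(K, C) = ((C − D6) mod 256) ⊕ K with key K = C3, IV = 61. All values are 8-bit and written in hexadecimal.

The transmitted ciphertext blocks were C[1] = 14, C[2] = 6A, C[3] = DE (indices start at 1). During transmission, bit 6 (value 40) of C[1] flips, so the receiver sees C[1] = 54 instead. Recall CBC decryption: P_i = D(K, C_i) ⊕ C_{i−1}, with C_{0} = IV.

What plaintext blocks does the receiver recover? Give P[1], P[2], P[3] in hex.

P[1] = DC, P[2] = 03, P[3] = A1

Only C[1] changed, to 54. In CBC, a change in C_i garbles P_i and flips the same bit in P_{i+1}. Decrypting the received ciphertext:
P[1]: D(K, 54) = BD; BD ⊕ 61 = DC.
P[2]: D(K, 6A) = 57; 57 ⊕ 54 = 03.
P[3]: D(K, DE) = CB; CB ⊕ 6A = A1.
Blocks that differ from the original plaintext: P[1], P[2].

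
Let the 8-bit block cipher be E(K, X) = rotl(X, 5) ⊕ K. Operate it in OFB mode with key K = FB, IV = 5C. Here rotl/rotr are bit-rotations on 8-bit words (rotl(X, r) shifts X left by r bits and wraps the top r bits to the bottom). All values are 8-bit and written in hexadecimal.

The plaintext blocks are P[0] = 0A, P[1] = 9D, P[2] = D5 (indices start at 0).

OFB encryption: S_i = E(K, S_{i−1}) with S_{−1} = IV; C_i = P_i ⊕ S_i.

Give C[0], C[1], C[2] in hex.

C[0]: S = E(K, 5C) = 70; 0A ⊕ 70 = 7A.
C[1]: S = E(K, 70) = F5; 9D ⊕ F5 = 68.
C[2]: S = E(K, F5) = 45; D5 ⊕ 45 = 90.

C[0] = 7A, C[1] = 68, C[2] = 90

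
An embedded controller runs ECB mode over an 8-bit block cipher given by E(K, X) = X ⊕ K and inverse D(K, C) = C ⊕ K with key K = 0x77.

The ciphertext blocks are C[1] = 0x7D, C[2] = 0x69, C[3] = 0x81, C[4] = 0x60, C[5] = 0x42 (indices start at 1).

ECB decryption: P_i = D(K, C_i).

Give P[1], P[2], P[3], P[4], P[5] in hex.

P[1]: D(K, 0x7D) = 0x0A.
P[2]: D(K, 0x69) = 0x1E.
P[3]: D(K, 0x81) = 0xF6.
P[4]: D(K, 0x60) = 0x17.
P[5]: D(K, 0x42) = 0x35.

P[1] = 0x0A, P[2] = 0x1E, P[3] = 0xF6, P[4] = 0x17, P[5] = 0x35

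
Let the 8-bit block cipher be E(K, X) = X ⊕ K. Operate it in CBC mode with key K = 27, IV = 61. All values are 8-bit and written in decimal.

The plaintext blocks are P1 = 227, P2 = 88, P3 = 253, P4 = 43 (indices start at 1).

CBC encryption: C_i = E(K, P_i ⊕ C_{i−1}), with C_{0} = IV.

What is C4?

C1: P1 ⊕ 61 = 222; E(K, 222) = 197.
C2: P2 ⊕ 197 = 157; E(K, 157) = 134.
C3: P3 ⊕ 134 = 123; E(K, 123) = 96.
C4: P4 ⊕ 96 = 75; E(K, 75) = 80.

C4 = 80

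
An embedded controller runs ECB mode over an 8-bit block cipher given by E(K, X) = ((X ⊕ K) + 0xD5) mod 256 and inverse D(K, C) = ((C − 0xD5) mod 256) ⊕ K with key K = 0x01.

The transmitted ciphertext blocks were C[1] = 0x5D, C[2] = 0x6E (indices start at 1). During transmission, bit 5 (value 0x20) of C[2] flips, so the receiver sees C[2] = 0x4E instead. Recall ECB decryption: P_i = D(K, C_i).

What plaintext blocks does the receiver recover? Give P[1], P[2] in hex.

P[1] = 0x89, P[2] = 0x78

Only C[2] changed, to 0x4E. In ECB, a change in C_i affects only P_i. Decrypting the received ciphertext:
P[1]: D(K, 0x5D) = 0x89.
P[2]: D(K, 0x4E) = 0x78.
Blocks that differ from the original plaintext: P[2].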